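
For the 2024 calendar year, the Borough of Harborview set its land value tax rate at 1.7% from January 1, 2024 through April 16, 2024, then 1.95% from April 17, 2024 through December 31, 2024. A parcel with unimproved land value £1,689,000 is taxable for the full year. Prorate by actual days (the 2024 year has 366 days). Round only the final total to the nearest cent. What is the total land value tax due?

January 1 – April 16, 2024: 107 days at 1.7% → £1,689,000 × 1.7% × 107/366 = £8,394.2377
April 17 – December 31, 2024: 259 days at 1.95% → £1,689,000 × 1.95% × 259/366 = £23,306.8156
Total = £31,701.0533

£31,701.05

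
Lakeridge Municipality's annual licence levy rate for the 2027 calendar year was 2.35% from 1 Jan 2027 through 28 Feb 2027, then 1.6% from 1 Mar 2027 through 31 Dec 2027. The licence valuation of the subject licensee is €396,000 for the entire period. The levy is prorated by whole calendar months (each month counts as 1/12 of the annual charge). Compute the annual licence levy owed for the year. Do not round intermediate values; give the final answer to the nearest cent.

1 Jan – 28 Feb 2027: 2 months at 2.35% → €396,000 × 2.35% × 2/12 = €1,551.0000
1 Mar – 31 Dec 2027: 10 months at 1.6% → €396,000 × 1.6% × 10/12 = €5,280.0000
Total = €6,831.0000

€6,831.00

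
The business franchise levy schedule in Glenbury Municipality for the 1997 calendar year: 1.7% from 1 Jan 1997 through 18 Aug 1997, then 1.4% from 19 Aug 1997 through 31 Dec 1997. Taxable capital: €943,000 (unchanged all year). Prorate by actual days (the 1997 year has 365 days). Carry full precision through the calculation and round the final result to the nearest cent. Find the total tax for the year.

1 Jan – 18 Aug 1997: 230 days at 1.7% → €943,000 × 1.7% × 230/365 = €10,101.7260
19 Aug – 31 Dec 1997: 135 days at 1.4% → €943,000 × 1.4% × 135/365 = €4,882.9315
Total = €14,984.6575

€14,984.66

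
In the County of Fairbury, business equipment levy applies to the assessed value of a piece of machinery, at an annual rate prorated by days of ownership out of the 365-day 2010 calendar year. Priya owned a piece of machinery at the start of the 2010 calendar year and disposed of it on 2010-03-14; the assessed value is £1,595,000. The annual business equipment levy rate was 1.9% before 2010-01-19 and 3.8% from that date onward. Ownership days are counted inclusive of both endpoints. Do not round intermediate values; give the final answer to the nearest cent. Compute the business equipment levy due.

2010-01-01 to 2010-01-18: 18 days at 1.9% → £1,595,000 × 1.9% × 18/365 = £1,494.4932
2010-01-19 to 2010-03-14: 55 days at 3.8% → £1,595,000 × 3.8% × 55/365 = £9,133.0137
Total = £10,627.5068

£10,627.51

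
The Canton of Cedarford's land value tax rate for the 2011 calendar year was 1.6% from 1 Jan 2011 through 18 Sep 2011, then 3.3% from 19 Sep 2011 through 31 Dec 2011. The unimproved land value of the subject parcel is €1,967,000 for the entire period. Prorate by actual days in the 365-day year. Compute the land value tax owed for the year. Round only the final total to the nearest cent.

1 Jan – 18 Sep 2011: 261 days at 1.6% → €1,967,000 × 1.6% × 261/365 = €22,504.6356
19 Sep – 31 Dec 2011: 104 days at 3.3% → €1,967,000 × 3.3% × 104/365 = €18,495.1890
Total = €40,999.8247

€40,999.82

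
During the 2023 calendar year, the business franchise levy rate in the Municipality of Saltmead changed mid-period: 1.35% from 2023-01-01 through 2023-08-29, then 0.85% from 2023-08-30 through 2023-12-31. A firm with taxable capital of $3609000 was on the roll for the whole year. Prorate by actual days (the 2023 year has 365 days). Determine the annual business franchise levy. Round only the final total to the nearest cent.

2023-01-01 to 2023-08-29: 241 days at 1.35% → $3609000 × 1.35% × 241/365 = $32169.5384
2023-08-30 to 2023-12-31: 124 days at 0.85% → $3609000 × 0.85% × 124/365 = $10421.6055
Total = $42591.1438

$42591.14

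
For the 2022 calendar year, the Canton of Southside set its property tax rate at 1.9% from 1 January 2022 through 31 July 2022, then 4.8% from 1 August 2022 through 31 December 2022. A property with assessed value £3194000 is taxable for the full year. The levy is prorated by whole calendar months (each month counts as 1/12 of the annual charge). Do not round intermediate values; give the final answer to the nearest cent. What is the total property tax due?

1 January – 31 July 2022: 7 months at 1.9% → £3194000 × 1.9% × 7/12 = £35400.1667
1 August – 31 December 2022: 5 months at 4.8% → £3194000 × 4.8% × 5/12 = £63880.0000
Total = £99280.1667

£99280.17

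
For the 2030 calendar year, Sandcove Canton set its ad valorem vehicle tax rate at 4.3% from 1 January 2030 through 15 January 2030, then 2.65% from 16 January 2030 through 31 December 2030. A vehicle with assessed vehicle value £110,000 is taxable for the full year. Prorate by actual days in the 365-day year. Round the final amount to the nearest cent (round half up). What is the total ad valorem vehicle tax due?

£2,989.59

1 January – 15 January 2030: 15 days at 4.3% → £110,000 × 4.3% × 15/365 = £194.3836
16 January – 31 December 2030: 350 days at 2.65% → £110,000 × 2.65% × 350/365 = £2,795.2055
Total = £2,989.5890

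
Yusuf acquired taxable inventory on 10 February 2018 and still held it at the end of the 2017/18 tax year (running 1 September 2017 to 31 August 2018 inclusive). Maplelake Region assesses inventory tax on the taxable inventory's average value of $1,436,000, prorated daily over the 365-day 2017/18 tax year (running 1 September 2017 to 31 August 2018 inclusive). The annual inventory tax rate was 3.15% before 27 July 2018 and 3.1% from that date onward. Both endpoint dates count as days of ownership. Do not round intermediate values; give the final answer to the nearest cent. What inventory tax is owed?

10 February – 26 July 2018: 167 days at 3.15% → $1,436,000 × 3.15% × 167/365 = $20,696.1041
27 July – 31 August 2018: 36 days at 3.1% → $1,436,000 × 3.1% × 36/365 = $4,390.6192
Total = $25,086.7233

$25,086.72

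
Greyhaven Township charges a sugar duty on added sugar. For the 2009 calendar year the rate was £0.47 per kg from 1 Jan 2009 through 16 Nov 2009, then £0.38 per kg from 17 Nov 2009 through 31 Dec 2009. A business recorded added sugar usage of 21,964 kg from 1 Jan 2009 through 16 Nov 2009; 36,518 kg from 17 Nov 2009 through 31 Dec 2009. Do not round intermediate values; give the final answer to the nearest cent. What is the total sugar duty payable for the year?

1 Jan – 16 Nov 2009: 21,964 kg at £0.47/kg → £10,323.08
17 Nov – 31 Dec 2009: 36,518 kg at £0.38/kg → £13,876.84

£24,199.92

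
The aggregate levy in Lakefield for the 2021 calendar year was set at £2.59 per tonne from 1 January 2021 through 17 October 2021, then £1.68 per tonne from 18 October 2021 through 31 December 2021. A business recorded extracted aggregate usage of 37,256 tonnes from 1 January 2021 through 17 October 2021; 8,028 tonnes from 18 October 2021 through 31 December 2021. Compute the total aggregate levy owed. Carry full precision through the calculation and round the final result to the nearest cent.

£109,980.08

1 January – 17 October 2021: 37,256 tonnes at £2.59/tonne → £96,493.04
18 October – 31 December 2021: 8,028 tonnes at £1.68/tonne → £13,487.04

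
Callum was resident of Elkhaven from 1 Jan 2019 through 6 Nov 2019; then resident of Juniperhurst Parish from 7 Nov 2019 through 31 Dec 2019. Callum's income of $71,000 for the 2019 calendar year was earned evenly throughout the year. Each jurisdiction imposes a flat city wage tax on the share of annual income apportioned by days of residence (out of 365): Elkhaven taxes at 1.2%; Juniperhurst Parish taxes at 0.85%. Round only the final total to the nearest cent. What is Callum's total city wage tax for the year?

$814.55

Elkhaven, 1 Jan – 6 Nov 2019: 310 days → $71,000 × 1.2% × 310/365 = $723.6164
Juniperhurst Parish, 7 Nov – 31 Dec 2019: 55 days → $71,000 × 0.85% × 55/365 = $90.9384
Total = $814.5548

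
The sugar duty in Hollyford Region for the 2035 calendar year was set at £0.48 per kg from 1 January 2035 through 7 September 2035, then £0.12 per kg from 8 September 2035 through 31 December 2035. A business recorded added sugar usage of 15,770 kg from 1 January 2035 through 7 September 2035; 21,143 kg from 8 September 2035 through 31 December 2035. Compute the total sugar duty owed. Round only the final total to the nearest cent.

1 January – 7 September 2035: 15,770 kg at £0.48/kg → £7,569.60
8 September – 31 December 2035: 21,143 kg at £0.12/kg → £2,537.16

£10,106.76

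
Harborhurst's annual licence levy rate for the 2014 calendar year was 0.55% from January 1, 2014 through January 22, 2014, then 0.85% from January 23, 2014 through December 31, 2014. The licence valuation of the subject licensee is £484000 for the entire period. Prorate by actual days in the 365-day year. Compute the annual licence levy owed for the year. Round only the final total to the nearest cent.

January 1 – January 22, 2014: 22 days at 0.55% → £484000 × 0.55% × 22/365 = £160.4493
January 23 – December 31, 2014: 343 days at 0.85% → £484000 × 0.85% × 343/365 = £3866.0329
Total = £4026.4822

£4026.48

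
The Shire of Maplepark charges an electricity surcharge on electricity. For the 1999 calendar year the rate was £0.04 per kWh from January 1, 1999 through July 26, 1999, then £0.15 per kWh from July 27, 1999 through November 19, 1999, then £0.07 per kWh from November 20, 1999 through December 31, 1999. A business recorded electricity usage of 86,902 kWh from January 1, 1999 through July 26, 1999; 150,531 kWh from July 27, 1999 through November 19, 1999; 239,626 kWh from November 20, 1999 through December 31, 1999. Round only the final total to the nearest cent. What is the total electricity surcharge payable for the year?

£42829.55

January 1 – July 26, 1999: 86,902 kWh at £0.04/kWh → £3476.08
July 27 – November 19, 1999: 150,531 kWh at £0.15/kWh → £22579.65
November 20 – December 31, 1999: 239,626 kWh at £0.07/kWh → £16773.82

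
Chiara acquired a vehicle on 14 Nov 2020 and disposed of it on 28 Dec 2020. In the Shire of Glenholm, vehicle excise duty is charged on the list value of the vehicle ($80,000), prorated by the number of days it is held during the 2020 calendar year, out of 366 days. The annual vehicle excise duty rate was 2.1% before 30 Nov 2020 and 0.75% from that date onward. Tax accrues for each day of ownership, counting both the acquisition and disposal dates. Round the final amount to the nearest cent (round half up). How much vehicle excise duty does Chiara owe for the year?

14 Nov – 29 Nov 2020: 16 days at 2.1% → $80,000 × 2.1% × 16/366 = $73.4426
30 Nov – 28 Dec 2020: 29 days at 0.75% → $80,000 × 0.75% × 29/366 = $47.5410
Total = $120.9836

$120.98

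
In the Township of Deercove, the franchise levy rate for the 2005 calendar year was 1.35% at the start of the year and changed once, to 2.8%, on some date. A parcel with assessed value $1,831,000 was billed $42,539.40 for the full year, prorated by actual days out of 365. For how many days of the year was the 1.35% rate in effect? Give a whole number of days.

120 days

Let d = days at the first rate; then 365 − d days at the second rate.
$1,831,000 × [1.35%·d + 2.8%·(365−d)] / 365 = $42,539.40
Solving gives d = 120, so the new rate took effect on 1 May 2005.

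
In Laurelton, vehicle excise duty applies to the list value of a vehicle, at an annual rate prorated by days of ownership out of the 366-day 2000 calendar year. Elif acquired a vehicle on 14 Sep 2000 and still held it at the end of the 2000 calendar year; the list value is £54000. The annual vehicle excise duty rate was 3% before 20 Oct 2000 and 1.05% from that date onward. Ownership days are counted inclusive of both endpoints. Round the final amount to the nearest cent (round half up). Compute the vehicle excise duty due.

£272.43

14 Sep – 19 Oct 2000: 36 days at 3% → £54000 × 3% × 36/366 = £159.3443
20 Oct – 31 Dec 2000: 73 days at 1.05% → £54000 × 1.05% × 73/366 = £113.0902
Total = £272.4344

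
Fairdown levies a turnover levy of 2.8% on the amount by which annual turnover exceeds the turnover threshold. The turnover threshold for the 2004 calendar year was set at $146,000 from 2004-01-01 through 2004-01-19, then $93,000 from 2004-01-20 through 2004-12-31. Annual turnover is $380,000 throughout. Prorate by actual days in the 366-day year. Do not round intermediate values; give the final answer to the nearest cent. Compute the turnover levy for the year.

$7,958.96

2004-01-01 to 2004-01-19: 19 days, exemption $146,000 → ($380,000 − $146,000) × 2.8% × 19/366 = $340.1311
2004-01-20 to 2004-12-31: 347 days, exemption $93,000 → ($380,000 − $93,000) × 2.8% × 347/366 = $7,618.8306
Total = $7,958.9617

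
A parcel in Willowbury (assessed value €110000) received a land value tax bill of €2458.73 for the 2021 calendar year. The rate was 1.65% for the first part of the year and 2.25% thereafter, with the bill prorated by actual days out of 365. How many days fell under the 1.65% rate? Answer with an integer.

Let d = days at the first rate; then 365 − d days at the second rate.
€110000 × [1.65%·d + 2.25%·(365−d)] / 365 = €2458.73
Solving gives d = 9, so the new rate took effect on 10 January 2021.

9 days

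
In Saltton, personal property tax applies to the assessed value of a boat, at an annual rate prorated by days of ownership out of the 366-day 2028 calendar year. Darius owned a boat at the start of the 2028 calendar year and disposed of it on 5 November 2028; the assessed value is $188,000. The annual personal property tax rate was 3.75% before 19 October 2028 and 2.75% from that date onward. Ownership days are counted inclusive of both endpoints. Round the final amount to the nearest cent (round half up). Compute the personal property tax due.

$5,878.85

1 January – 18 October 2028: 292 days at 3.75% → $188,000 × 3.75% × 292/366 = $5,624.5902
19 October – 5 November 2028: 18 days at 2.75% → $188,000 × 2.75% × 18/366 = $254.2623
Total = $5,878.8525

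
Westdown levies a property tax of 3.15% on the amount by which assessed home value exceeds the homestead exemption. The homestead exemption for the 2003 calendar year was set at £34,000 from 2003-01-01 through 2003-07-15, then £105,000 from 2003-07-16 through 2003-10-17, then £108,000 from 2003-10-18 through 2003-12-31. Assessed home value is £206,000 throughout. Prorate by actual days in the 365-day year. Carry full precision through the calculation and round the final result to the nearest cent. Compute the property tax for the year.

2003-01-01 to 2003-07-15: 196 days, exemption £34,000 → (£206,000 − £34,000) × 3.15% × 196/365 = £2,909.3918
2003-07-16 to 2003-10-17: 94 days, exemption £105,000 → (£206,000 − £105,000) × 3.15% × 94/365 = £819.3452
2003-10-18 to 2003-12-31: 75 days, exemption £108,000 → (£206,000 − £108,000) × 3.15% × 75/365 = £634.3151
Total = £4,363.0521

£4,363.05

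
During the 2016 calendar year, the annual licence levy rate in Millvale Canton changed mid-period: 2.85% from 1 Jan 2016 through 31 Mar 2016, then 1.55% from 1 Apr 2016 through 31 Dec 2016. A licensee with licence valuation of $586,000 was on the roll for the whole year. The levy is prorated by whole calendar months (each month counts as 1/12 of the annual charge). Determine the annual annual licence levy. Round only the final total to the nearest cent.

1 Jan – 31 Mar 2016: 3 months at 2.85% → $586,000 × 2.85% × 3/12 = $4,175.2500
1 Apr – 31 Dec 2016: 9 months at 1.55% → $586,000 × 1.55% × 9/12 = $6,812.2500
Total = $10,987.5000

$10,987.50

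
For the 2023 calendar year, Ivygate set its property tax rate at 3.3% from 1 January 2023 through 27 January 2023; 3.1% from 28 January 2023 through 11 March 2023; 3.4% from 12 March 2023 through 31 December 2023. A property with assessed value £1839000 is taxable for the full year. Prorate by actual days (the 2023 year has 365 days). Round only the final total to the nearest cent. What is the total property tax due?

1 January – 27 January 2023: 27 days at 3.3% → £1839000 × 3.3% × 27/365 = £4489.1753
28 January – 11 March 2023: 43 days at 3.1% → £1839000 × 3.1% × 43/365 = £6716.1288
12 March – 31 December 2023: 295 days at 3.4% → £1839000 × 3.4% × 295/365 = £50534.7123
Total = £61740.0164

£61740.02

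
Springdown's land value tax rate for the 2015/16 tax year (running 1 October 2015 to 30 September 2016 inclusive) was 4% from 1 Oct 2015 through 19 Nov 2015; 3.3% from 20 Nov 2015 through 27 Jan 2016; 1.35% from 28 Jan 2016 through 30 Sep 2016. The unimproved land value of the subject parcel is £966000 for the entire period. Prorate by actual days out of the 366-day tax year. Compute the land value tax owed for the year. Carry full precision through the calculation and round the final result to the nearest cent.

£20089.37

1 Oct – 19 Nov 2015: 50 days at 4% → £966000 × 4% × 50/366 = £5278.6885
20 Nov 2015 – 27 Jan 2016: 69 days at 3.3% → £966000 × 3.3% × 69/366 = £6009.7869
28 Jan – 30 Sep 2016: 247 days at 1.35% → £966000 × 1.35% × 247/366 = £8800.8934
Total = £20089.3689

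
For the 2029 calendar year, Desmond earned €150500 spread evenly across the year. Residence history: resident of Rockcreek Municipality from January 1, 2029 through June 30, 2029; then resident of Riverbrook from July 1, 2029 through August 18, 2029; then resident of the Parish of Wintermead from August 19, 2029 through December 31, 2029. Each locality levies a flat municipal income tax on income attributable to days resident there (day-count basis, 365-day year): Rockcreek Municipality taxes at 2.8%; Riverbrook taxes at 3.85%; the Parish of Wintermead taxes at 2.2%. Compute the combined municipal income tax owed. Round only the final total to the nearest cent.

Rockcreek Municipality, January 1 – June 30, 2029: 181 days → €150500 × 2.8% × 181/365 = €2089.6822
Riverbrook, July 1 – August 18, 2029: 49 days → €150500 × 3.85% × 49/365 = €777.8582
The Parish of Wintermead, August 19 – December 31, 2029: 135 days → €150500 × 2.2% × 135/365 = €1224.6164
Total = €4092.1568

€4092.16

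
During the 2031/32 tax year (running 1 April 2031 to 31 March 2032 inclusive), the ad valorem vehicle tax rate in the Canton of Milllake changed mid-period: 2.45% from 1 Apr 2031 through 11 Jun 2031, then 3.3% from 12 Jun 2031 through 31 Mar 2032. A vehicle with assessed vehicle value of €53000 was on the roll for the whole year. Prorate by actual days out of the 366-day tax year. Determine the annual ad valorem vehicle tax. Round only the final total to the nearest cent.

1 Apr – 11 Jun 2031: 72 days at 2.45% → €53000 × 2.45% × 72/366 = €255.4426
12 Jun 2031 – 31 Mar 2032: 294 days at 3.3% → €53000 × 3.3% × 294/366 = €1404.9344
Total = €1660.3770

€1660.38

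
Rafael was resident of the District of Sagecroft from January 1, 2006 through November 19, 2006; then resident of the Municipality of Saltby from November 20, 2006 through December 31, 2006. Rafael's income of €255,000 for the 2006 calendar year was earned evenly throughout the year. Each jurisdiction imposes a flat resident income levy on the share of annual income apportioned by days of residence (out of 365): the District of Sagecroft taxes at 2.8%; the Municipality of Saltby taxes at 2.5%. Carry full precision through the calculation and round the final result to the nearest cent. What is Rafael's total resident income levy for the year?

€7,051.97

The District of Sagecroft, January 1 – November 19, 2006: 323 days → €255,000 × 2.8% × 323/365 = €6,318.4110
The Municipality of Saltby, November 20 – December 31, 2006: 42 days → €255,000 × 2.5% × 42/365 = €733.5616
Total = €7,051.9726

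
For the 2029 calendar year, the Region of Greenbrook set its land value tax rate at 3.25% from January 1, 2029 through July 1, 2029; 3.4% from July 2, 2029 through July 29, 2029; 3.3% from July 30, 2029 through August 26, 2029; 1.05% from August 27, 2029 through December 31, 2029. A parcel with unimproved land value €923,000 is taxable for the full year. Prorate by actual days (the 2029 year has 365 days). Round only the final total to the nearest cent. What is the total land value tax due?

€23,073.74

January 1 – July 1, 2029: 182 days at 3.25% → €923,000 × 3.25% × 182/365 = €14,957.6575
July 2 – July 29, 2029: 28 days at 3.4% → €923,000 × 3.4% × 28/365 = €2,407.3863
July 30 – August 26, 2029: 28 days at 3.3% → €923,000 × 3.3% × 28/365 = €2,336.5808
August 27 – December 31, 2029: 127 days at 1.05% → €923,000 × 1.05% × 127/365 = €3,372.1110
Total = €23,073.7356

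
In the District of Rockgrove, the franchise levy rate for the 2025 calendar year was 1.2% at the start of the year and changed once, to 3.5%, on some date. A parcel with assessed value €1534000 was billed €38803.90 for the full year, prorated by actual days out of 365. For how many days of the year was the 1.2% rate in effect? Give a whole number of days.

Let d = days at the first rate; then 365 − d days at the second rate.
€1534000 × [1.2%·d + 3.5%·(365−d)] / 365 = €38803.90
Solving gives d = 154, so the new rate took effect on 4 Jun 2025.

154 days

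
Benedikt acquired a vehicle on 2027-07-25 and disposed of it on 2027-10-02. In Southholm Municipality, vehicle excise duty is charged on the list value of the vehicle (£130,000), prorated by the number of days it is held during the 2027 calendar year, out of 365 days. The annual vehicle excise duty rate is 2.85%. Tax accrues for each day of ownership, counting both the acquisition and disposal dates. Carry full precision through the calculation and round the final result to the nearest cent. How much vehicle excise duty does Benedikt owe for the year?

Days held (2027-07-25 to 2027-10-02): 70 out of 365
Tax = £130,000 × 2.85% × 70/365 = £710.5479

£710.55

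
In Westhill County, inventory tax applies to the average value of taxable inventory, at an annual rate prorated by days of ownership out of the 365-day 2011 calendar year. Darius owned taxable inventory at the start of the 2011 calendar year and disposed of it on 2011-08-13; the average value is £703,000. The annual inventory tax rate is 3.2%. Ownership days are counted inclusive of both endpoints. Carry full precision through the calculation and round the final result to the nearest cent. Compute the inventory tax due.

£13,867.40

Days held (2011-01-01 to 2011-08-13): 225 out of 365
Tax = £703,000 × 3.2% × 225/365 = £13,867.3973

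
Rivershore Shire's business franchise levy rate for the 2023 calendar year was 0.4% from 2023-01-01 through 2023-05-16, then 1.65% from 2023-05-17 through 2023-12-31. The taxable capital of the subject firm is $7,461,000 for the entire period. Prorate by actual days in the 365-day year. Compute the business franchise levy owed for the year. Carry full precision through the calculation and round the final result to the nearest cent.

$88,356.64

2023-01-01 to 2023-05-16: 136 days at 0.4% → $7,461,000 × 0.4% × 136/365 = $11,119.9562
2023-05-17 to 2023-12-31: 229 days at 1.65% → $7,461,000 × 1.65% × 229/365 = $77,236.6808
Total = $88,356.6370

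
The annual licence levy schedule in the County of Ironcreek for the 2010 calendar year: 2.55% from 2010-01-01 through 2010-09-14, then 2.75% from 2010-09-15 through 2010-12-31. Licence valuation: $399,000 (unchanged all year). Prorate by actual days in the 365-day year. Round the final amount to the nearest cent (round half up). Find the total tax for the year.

$10,410.62

2010-01-01 to 2010-09-14: 257 days at 2.55% → $399,000 × 2.55% × 257/365 = $7,163.9630
2010-09-15 to 2010-12-31: 108 days at 2.75% → $399,000 × 2.75% × 108/365 = $3,246.6575
Total = $10,410.6205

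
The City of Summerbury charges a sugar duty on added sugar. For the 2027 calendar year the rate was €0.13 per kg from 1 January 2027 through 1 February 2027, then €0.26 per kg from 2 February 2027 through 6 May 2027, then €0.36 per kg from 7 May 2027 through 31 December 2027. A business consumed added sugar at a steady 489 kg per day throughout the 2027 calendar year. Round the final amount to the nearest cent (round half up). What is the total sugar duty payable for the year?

1 January – 1 February 2027: 32 days × 489 kg/day = 15,648 kg at €0.13/kg → €2,034.24
2 February – 6 May 2027: 94 days × 489 kg/day = 45,966 kg at €0.26/kg → €11,951.16
7 May – 31 December 2027: 239 days × 489 kg/day = 116,871 kg at €0.36/kg → €42,073.56

€56,058.96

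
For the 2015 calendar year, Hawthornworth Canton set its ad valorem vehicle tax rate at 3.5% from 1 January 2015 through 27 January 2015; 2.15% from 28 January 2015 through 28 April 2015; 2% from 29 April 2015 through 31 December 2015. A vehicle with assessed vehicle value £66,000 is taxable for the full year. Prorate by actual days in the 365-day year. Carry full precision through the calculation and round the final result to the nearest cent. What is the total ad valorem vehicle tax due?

£1,417.92

1 January – 27 January 2015: 27 days at 3.5% → £66,000 × 3.5% × 27/365 = £170.8767
28 January – 28 April 2015: 91 days at 2.15% → £66,000 × 2.15% × 91/365 = £353.7781
29 April – 31 December 2015: 247 days at 2% → £66,000 × 2% × 247/365 = £893.2603
Total = £1,417.9151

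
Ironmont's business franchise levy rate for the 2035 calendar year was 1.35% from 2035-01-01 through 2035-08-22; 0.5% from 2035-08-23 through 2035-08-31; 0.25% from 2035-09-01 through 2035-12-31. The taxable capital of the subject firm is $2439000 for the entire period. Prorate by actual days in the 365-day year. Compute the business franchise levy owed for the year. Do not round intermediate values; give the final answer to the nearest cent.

$23447.81

2035-01-01 to 2035-08-22: 234 days at 1.35% → $2439000 × 1.35% × 234/365 = $21109.0438
2035-08-23 to 2035-08-31: 9 days at 0.5% → $2439000 × 0.5% × 9/365 = $300.6986
2035-09-01 to 2035-12-31: 122 days at 0.25% → $2439000 × 0.25% × 122/365 = $2038.0685
Total = $23447.8110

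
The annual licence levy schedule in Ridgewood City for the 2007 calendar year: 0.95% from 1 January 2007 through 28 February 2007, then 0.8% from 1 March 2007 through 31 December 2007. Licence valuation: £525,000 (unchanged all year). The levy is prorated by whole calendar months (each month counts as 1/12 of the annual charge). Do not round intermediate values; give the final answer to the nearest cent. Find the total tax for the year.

1 January – 28 February 2007: 2 months at 0.95% → £525,000 × 0.95% × 2/12 = £831.2500
1 March – 31 December 2007: 10 months at 0.8% → £525,000 × 0.8% × 10/12 = £3,500.0000
Total = £4,331.2500

£4,331.25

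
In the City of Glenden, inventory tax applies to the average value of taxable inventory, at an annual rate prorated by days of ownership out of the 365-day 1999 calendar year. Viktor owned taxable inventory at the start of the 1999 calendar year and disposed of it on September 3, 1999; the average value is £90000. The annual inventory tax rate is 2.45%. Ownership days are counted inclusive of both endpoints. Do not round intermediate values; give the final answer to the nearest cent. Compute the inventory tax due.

Days held (January 1 – September 3, 1999): 246 out of 365
Tax = £90000 × 2.45% × 246/365 = £1486.1096

£1486.11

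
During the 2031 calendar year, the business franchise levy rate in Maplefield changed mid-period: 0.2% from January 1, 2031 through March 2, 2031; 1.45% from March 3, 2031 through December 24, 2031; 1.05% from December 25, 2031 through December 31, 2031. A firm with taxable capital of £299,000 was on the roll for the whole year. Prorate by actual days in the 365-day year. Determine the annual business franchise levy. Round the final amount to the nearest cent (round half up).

January 1 – March 2, 2031: 61 days at 0.2% → £299,000 × 0.2% × 61/365 = £99.9397
March 3 – December 24, 2031: 297 days at 1.45% → £299,000 × 1.45% × 297/365 = £3,527.7904
December 25 – December 31, 2031: 7 days at 1.05% → £299,000 × 1.05% × 7/365 = £60.2096
Total = £3,687.9397

£3,687.94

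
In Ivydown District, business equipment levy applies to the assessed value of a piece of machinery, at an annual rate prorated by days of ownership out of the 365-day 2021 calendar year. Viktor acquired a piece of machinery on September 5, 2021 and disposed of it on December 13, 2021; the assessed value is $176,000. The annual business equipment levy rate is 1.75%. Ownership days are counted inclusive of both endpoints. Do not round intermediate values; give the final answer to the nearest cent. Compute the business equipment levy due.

$843.84

Days held (September 5 – December 13, 2021): 100 out of 365
Tax = $176,000 × 1.75% × 100/365 = $843.8356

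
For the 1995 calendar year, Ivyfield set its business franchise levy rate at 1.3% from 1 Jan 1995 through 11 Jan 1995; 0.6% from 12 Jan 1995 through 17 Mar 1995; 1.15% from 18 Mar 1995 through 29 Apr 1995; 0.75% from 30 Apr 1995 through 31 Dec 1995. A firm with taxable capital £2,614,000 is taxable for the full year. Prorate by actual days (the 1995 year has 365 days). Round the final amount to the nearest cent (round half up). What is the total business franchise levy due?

1 Jan – 11 Jan 1995: 11 days at 1.3% → £2,614,000 × 1.3% × 11/365 = £1,024.1151
12 Jan – 17 Mar 1995: 65 days at 0.6% → £2,614,000 × 0.6% × 65/365 = £2,793.0411
18 Mar – 29 Apr 1995: 43 days at 1.15% → £2,614,000 × 1.15% × 43/365 = £3,541.4329
30 Apr – 31 Dec 1995: 246 days at 0.75% → £2,614,000 × 0.75% × 246/365 = £13,213.2329
Total = £20,571.8219

£20,571.82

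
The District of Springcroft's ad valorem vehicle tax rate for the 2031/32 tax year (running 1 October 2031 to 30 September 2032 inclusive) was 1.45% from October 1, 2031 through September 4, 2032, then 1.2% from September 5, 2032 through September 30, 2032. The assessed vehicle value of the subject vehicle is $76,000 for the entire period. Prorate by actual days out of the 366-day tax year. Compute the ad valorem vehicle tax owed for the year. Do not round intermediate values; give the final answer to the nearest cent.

$1,088.50

October 1, 2031 – September 4, 2032: 340 days at 1.45% → $76,000 × 1.45% × 340/366 = $1,023.7158
September 5 – September 30, 2032: 26 days at 1.2% → $76,000 × 1.2% × 26/366 = $64.7869
Total = $1,088.5027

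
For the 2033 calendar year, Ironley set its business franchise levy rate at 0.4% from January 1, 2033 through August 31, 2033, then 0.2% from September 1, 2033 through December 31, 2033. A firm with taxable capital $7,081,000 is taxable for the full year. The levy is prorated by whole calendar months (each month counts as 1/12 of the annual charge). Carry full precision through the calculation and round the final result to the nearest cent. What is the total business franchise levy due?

January 1 – August 31, 2033: 8 months at 0.4% → $7,081,000 × 0.4% × 8/12 = $18,882.6667
September 1 – December 31, 2033: 4 months at 0.2% → $7,081,000 × 0.2% × 4/12 = $4,720.6667
Total = $23,603.3333

$23,603.33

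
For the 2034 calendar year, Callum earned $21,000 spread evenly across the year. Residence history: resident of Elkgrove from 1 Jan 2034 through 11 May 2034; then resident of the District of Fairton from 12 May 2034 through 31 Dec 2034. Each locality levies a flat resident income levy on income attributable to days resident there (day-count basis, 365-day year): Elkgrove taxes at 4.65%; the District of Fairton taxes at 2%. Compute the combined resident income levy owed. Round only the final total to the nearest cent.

Elkgrove, 1 Jan – 11 May 2034: 131 days → $21,000 × 4.65% × 131/365 = $350.4699
The District of Fairton, 12 May – 31 Dec 2034: 234 days → $21,000 × 2% × 234/365 = $269.2603
Total = $619.7301

$619.73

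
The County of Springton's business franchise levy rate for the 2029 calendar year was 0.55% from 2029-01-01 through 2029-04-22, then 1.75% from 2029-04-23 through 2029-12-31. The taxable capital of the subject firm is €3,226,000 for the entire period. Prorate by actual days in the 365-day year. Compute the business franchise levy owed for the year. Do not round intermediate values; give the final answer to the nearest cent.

2029-01-01 to 2029-04-22: 112 days at 0.55% → €3,226,000 × 0.55% × 112/365 = €5,444.4274
2029-04-23 to 2029-12-31: 253 days at 1.75% → €3,226,000 × 1.75% × 253/365 = €39,131.8219
Total = €44,576.2493

€44,576.25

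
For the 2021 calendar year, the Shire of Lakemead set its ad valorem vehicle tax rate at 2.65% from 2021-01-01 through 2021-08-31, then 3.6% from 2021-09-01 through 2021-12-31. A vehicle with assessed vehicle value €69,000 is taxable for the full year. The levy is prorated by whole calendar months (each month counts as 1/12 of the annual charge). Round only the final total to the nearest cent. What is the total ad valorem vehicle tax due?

€2,047.00

2021-01-01 to 2021-08-31: 8 months at 2.65% → €69,000 × 2.65% × 8/12 = €1,219.0000
2021-09-01 to 2021-12-31: 4 months at 3.6% → €69,000 × 3.6% × 4/12 = €828.0000
Total = €2,047.0000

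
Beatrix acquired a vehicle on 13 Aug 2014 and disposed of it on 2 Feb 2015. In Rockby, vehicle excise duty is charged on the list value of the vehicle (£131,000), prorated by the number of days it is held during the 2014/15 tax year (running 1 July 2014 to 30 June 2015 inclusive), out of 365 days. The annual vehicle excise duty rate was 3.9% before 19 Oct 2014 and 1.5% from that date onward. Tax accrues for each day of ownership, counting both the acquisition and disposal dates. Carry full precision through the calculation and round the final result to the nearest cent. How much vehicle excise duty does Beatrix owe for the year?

13 Aug – 18 Oct 2014: 67 days at 3.9% → £131,000 × 3.9% × 67/365 = £937.8164
19 Oct 2014 – 2 Feb 2015: 107 days at 1.5% → £131,000 × 1.5% × 107/365 = £576.0411
Total = £1,513.8575

£1,513.86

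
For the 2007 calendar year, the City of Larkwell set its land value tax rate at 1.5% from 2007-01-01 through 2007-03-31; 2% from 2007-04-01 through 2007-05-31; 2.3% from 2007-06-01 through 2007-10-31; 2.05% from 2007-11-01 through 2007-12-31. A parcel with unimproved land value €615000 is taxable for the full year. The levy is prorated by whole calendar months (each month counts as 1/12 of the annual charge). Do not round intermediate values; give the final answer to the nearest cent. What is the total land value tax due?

€12351.25

2007-01-01 to 2007-03-31: 3 months at 1.5% → €615000 × 1.5% × 3/12 = €2306.2500
2007-04-01 to 2007-05-31: 2 months at 2% → €615000 × 2% × 2/12 = €2050.0000
2007-06-01 to 2007-10-31: 5 months at 2.3% → €615000 × 2.3% × 5/12 = €5893.7500
2007-11-01 to 2007-12-31: 2 months at 2.05% → €615000 × 2.05% × 2/12 = €2101.2500
Total = €12351.2500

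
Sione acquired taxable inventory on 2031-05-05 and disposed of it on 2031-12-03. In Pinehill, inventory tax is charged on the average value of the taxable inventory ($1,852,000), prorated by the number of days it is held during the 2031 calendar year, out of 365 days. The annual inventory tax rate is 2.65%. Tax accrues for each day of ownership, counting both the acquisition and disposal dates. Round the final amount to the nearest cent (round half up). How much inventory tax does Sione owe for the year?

$28,640.04

Days held (2031-05-05 to 2031-12-03): 213 out of 365
Tax = $1,852,000 × 2.65% × 213/365 = $28,640.0384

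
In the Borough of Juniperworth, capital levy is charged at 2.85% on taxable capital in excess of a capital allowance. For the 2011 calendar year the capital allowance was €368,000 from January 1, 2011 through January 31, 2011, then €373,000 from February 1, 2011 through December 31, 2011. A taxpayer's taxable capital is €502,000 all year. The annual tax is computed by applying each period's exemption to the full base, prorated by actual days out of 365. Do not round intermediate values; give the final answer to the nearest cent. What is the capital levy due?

January 1 – January 31, 2011: 31 days, exemption €368,000 → (€502,000 − €368,000) × 2.85% × 31/365 = €324.3534
February 1 – December 31, 2011: 334 days, exemption €373,000 → (€502,000 − €373,000) × 2.85% × 334/365 = €3,364.2493
Total = €3,688.6027

€3,688.60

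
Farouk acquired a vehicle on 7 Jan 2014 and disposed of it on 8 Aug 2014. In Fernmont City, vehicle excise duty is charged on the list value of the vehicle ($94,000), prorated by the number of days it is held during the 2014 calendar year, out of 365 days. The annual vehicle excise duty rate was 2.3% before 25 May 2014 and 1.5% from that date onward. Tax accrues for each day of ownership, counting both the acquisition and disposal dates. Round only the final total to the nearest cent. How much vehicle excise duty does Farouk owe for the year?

7 Jan – 24 May 2014: 138 days at 2.3% → $94,000 × 2.3% × 138/365 = $817.4137
25 May – 8 Aug 2014: 76 days at 1.5% → $94,000 × 1.5% × 76/365 = $293.5890
Total = $1,111.0027

$1,111.00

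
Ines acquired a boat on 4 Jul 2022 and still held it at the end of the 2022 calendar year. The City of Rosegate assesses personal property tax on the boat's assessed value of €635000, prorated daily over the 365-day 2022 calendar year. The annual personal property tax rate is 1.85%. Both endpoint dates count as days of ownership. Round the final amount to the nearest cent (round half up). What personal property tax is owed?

Days held (4 Jul – 31 Dec 2022): 181 out of 365
Tax = €635000 × 1.85% × 181/365 = €5825.4726

€5825.47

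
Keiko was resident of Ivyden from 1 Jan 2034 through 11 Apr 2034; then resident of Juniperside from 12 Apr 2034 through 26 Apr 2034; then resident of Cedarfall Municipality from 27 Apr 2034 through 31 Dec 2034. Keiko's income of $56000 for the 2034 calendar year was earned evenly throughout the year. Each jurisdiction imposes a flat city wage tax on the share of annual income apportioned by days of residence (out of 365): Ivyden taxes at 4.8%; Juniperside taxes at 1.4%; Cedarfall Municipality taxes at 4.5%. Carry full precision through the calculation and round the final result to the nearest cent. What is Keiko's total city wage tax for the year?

Ivyden, 1 Jan – 11 Apr 2034: 101 days → $56000 × 4.8% × 101/365 = $743.8027
Juniperside, 12 Apr – 26 Apr 2034: 15 days → $56000 × 1.4% × 15/365 = $32.2192
Cedarfall Municipality, 27 Apr – 31 Dec 2034: 249 days → $56000 × 4.5% × 249/365 = $1719.1233
Total = $2495.1452

$2495.15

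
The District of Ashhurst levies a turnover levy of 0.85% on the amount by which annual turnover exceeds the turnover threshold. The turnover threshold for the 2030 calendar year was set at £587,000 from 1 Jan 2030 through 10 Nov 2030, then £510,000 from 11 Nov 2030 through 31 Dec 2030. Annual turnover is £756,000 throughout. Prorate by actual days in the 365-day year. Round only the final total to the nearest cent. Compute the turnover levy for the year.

1 Jan – 10 Nov 2030: 314 days, exemption £587,000 → (£756,000 − £587,000) × 0.85% × 314/365 = £1,235.7836
11 Nov – 31 Dec 2030: 51 days, exemption £510,000 → (£756,000 − £510,000) × 0.85% × 51/365 = £292.1671
Total = £1,527.9507

£1,527.95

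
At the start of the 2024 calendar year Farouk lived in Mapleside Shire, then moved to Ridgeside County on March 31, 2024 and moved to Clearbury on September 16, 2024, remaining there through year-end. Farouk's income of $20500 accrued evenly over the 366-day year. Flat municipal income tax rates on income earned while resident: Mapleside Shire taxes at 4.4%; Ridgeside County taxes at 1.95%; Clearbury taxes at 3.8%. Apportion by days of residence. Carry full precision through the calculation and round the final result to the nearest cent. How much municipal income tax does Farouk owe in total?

$634.13

Mapleside Shire, January 1 – March 30, 2024: 90 days → $20500 × 4.4% × 90/366 = $221.8033
Ridgeside County, March 31 – September 15, 2024: 169 days → $20500 × 1.95% × 169/366 = $184.5840
Clearbury, September 16 – December 31, 2024: 107 days → $20500 × 3.8% × 107/366 = $227.7404
Total = $634.1277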